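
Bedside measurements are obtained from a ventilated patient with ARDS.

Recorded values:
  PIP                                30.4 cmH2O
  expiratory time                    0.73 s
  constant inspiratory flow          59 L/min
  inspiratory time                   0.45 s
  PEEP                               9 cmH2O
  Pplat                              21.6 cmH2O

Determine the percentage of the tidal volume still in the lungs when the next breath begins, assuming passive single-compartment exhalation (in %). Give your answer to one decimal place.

Flow: 59 L/min ÷ 60 = 0.9833 L/s.
Vt = flow × Ti = 0.9833 L/s × 0.45 s × 1000 mL/L = 442.49 mL.
R = (PIP − Pplat)/V̇ = (30.4 − 21.6) / 0.9833 = 8.8/0.9833 = 8.949 cmH2O·s/L.
C = Vt/(Pplat − PEEP) = 442.49 / (21.6 − 9) = 442.49/12.6 = 35.118 mL/cmH2O.
τ = R × C = 8.949 × 0.03512 L/cmH2O = 0.3143 s.
Fraction remaining at end-expiration = e^(−Te/τ) = e^(−0.73/0.3143) = 0.09802 → 9.802%.

9.8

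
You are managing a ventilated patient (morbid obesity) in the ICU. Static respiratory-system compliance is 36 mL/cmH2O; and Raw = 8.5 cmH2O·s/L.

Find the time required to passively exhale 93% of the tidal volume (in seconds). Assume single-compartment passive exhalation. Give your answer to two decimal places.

0.81

τ = R × C = 8.5 × 36 mL/cmH2O = 8.5 × 0.036 L/cmH2O = 0.306 s.
Exhaled fraction f = 1 − e^(−t/τ) → t = −τ·ln(1 − f) = −0.306·ln(0.07) = 0.8137 s.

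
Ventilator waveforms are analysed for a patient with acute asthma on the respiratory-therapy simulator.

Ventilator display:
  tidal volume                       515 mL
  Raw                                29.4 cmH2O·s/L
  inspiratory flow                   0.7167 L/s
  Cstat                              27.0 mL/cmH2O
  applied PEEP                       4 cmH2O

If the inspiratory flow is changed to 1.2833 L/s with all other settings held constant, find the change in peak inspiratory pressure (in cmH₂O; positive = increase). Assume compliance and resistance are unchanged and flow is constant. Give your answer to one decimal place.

16.7

PIP = Vt/C + R·V̇ + PEEP (constant-flow equation of motion).
Only the resistive term changes: ΔPIP = R × ΔV̇ = 29.4 × (1.2833 − 0.7167) = 29.4 × 0.5666 = 16.658 cmH2O.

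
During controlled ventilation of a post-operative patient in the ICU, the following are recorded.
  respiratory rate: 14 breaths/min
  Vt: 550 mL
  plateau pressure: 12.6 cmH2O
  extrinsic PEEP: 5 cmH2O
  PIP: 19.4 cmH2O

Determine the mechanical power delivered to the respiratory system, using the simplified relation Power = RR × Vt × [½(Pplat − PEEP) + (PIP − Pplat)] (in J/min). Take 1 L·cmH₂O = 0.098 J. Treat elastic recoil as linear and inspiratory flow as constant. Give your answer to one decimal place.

8.0

Per-breath work = Vt × [½(Pplat−PEEP) + (PIP−Pplat)] = 0.550 × [0.5×7.6 + 6.8] = 0.550 × 10.6 = 5.83 L·cmH2O.
Power = 14 × 5.83 = 81.62 L·cmH2O/min.
× 0.098 J/(L·cmH2O) → 7.999 J/min.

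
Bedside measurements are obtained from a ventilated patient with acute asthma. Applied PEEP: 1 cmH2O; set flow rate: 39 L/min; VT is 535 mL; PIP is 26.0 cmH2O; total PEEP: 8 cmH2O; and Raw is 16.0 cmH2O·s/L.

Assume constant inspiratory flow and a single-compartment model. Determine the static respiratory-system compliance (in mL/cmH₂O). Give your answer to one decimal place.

70.4

Flow: 39 L/min ÷ 60 = 0.65 L/s.
Total PEEP = 8 cmH2O (set 1 + intrinsic 7); this is the baseline alveolar pressure.
Equation of motion (constant flow): PIP = Vt/C + R·V̇ + PEEP.
Vt/C = PIP − R·V̇ − PEEP = 26.0 − 16.0×0.65 − 8 = 26.0 − 10.4 − 8 = 7.6 cmH2O.
C = Vt / 7.6 = 535 / 7.6 = 70.395 mL/cmH2O.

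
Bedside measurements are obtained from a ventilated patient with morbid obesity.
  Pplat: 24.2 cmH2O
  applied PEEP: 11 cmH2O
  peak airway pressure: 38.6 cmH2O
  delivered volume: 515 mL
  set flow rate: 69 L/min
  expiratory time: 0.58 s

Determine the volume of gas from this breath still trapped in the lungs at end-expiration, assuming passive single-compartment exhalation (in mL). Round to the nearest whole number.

157

Flow: 69 L/min ÷ 60 = 1.15 L/s.
R = (PIP − Pplat)/V̇ = (38.6 − 24.2) / 1.15 = 14.4/1.15 = 12.522 cmH2O·s/L.
C = Vt/(Pplat − PEEP) = 515.0 / (24.2 − 11) = 515.0/13.2 = 39.015 mL/cmH2O.
τ = R × C = 12.522 × 0.03902 L/cmH2O = 0.4886 s.
Fraction remaining = e^(−Te/τ) = e^(−0.58/0.4886) = 0.3051.
Trapped volume = 515.0 × 0.3051 = 157.13 mL.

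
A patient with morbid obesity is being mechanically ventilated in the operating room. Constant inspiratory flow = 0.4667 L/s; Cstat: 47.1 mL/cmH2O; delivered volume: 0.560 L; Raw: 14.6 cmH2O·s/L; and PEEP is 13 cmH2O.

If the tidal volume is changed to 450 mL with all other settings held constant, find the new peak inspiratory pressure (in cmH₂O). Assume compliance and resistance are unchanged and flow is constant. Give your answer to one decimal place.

PIP = Vt/C + R·V̇ + PEEP (constant-flow equation of motion).
Only the elastic term changes: ΔPIP = ΔVt / C = (450 − 560) / 47.1 = -2.335 cmH2O.
Original PIP = 560/47.1 + 14.6×0.4667 + 13 = 31.703 cmH2O; new PIP = 31.703 + (-2.335) = 29.368 cmH2O.

29.4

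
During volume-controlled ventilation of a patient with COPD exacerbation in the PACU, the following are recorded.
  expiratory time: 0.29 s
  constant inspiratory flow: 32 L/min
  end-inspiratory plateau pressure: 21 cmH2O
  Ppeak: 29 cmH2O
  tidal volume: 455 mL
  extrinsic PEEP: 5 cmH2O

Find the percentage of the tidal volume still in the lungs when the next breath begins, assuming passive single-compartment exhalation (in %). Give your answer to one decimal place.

Flow: 32 L/min ÷ 60 = 0.5333 L/s.
R = (PIP − Pplat)/V̇ = (29 − 21) / 0.5333 = 8.0/0.5333 = 15.001 cmH2O·s/L.
C = Vt/(Pplat − PEEP) = 455.0 / (21 − 5) = 455.0/16.0 = 28.438 mL/cmH2O.
τ = R × C = 15.001 × 0.02844 L/cmH2O = 0.4266 s.
Fraction remaining at end-expiration = e^(−Te/τ) = e^(−0.29/0.4266) = 0.5067 → 50.67%.

50.7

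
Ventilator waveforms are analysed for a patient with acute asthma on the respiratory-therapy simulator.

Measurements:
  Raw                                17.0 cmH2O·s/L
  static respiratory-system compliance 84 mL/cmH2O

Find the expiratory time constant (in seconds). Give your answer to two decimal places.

τ = R × C = 17.0 × 84 mL/cmH2O = 17.0 × 0.084 L/cmH2O = 1.428 s.

1.43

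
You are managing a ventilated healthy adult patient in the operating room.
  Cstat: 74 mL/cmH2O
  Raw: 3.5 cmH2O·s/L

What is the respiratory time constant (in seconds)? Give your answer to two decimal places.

τ = R × C = 3.5 × 74 mL/cmH2O = 3.5 × 0.074 L/cmH2O = 0.259 s.

0.26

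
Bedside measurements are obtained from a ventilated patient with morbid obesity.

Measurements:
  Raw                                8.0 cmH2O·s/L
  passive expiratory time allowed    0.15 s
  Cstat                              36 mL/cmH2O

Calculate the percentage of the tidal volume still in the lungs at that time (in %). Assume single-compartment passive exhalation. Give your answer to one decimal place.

τ = R × C = 8.0 × 36 mL/cmH2O = 8.0 × 0.036 L/cmH2O = 0.288 s.
Passive exhalation: V(t)/V₀ = e^(−t/τ) = e^(−0.15/0.288) = 0.594.
Fraction remaining = 0.594 → 59.4%.

59.4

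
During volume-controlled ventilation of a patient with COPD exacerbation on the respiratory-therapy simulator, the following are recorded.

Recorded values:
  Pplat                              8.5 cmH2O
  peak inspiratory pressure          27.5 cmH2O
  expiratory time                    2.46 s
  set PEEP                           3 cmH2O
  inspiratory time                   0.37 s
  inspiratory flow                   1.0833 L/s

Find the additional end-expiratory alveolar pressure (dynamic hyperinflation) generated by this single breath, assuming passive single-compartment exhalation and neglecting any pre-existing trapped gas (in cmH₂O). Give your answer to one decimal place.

Vt = flow × Ti = 1.0833 L/s × 0.37 s × 1000 mL/L = 400.82 mL.
R = (PIP − Pplat)/V̇ = (27.5 − 8.5) / 1.0833 = 19.0/1.0833 = 17.539 cmH2O·s/L.
C = Vt/(Pplat − PEEP) = 400.82 / (8.5 − 3) = 400.82/5.5 = 72.876 mL/cmH2O.
τ = R × C = 17.539 × 0.07288 L/cmH2O = 1.278 s.
Fraction remaining = e^(−Te/τ) = e^(−2.46/1.278) = 0.1459; trapped volume = 400.82 × 0.1459 = 58.48 mL.
Additional alveolar pressure from trapping ≈ V_trapped / C = 58.48 / 72.876 = 0.8025 cmH2O.

0.8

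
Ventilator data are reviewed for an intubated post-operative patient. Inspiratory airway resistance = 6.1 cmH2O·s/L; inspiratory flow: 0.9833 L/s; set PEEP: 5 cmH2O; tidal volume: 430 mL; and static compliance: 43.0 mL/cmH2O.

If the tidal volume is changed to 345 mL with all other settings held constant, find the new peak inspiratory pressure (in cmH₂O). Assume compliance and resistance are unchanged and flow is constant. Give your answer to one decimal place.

PIP = Vt/C + R·V̇ + PEEP (constant-flow equation of motion).
Only the elastic term changes: ΔPIP = ΔVt / C = (345 − 430) / 43.0 = -1.977 cmH2O.
Original PIP = 430/43.0 + 6.1×0.9833 + 5 = 20.998 cmH2O; new PIP = 20.998 + (-1.977) = 19.021 cmH2O.

19.0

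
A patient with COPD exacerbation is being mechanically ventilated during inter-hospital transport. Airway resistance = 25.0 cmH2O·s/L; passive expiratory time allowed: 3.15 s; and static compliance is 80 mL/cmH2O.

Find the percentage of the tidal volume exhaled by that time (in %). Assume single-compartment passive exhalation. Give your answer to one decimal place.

τ = R × C = 25.0 × 80 mL/cmH2O = 25.0 × 0.080 L/cmH2O = 2.0 s.
Passive exhalation: V(t)/V₀ = e^(−t/τ) = e^(−3.15/2.0) = 0.207.
Fraction exhaled = 1 − 0.207 = 0.793 → 79.3%.

79.3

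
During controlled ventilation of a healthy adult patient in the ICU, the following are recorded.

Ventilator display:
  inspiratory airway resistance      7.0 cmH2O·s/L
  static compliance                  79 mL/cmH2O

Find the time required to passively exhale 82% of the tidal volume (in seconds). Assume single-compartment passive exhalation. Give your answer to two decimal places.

0.95

τ = R × C = 7.0 × 79 mL/cmH2O = 7.0 × 0.079 L/cmH2O = 0.553 s.
Exhaled fraction f = 1 − e^(−t/τ) → t = −τ·ln(1 − f) = −0.553·ln(0.18) = 0.9483 s.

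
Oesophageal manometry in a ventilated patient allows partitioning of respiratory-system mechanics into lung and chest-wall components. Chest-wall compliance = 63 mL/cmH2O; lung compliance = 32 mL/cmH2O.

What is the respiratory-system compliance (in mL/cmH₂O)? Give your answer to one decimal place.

21.2

Lung and chest wall are elastances in series: 1/Crs = 1/CL + 1/Ccw.
1/Crs = 1/32 + 1/63 = 0.04712.
Crs = 21.222 mL/cmH2O.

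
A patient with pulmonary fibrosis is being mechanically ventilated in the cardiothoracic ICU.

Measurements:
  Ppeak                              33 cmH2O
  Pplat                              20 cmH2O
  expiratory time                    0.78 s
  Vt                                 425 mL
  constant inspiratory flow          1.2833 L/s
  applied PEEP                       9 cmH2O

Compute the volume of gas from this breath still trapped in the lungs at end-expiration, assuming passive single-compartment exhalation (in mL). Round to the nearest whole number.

58

R = (PIP − Pplat)/V̇ = (33 − 20) / 1.2833 = 13.0/1.2833 = 10.13 cmH2O·s/L.
C = Vt/(Pplat − PEEP) = 425.0 / (20 − 9) = 425.0/11.0 = 38.636 mL/cmH2O.
τ = R × C = 10.13 × 0.03864 L/cmH2O = 0.3914 s.
Fraction remaining = e^(−Te/τ) = e^(−0.78/0.3914) = 0.1363.
Trapped volume = 425.0 × 0.1363 = 57.928 mL.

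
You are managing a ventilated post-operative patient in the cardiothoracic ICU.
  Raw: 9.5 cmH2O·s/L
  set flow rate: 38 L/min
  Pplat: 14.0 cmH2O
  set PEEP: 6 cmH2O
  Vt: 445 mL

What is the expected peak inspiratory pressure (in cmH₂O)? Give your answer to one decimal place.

Flow: 38 L/min ÷ 60 = 0.6333 L/s.
PIP = Pplat + Raw × flow = 14.0 + 9.5 × 0.6333 = 14.0 + 6.016 = 20.016 cmH2O.

20.0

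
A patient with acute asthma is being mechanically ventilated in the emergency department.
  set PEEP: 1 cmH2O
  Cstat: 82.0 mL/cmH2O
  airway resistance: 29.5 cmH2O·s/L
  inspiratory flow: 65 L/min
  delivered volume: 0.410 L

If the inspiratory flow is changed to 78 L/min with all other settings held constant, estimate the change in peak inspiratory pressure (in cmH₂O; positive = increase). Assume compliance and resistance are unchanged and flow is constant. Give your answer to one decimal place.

6.4

Flow: 65 L/min ÷ 60 = 1.0833 L/s.
New flow: 78 L/min ÷ 60 = 1.3 L/s.
PIP = Vt/C + R·V̇ + PEEP (constant-flow equation of motion).
Only the resistive term changes: ΔPIP = R × ΔV̇ = 29.5 × (1.3 − 1.0833) = 29.5 × 0.2167 = 6.393 cmH2O.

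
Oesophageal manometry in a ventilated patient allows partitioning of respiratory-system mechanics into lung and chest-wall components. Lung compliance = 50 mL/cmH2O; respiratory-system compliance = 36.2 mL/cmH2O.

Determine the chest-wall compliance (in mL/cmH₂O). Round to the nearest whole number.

1/Ccw = 1/Crs − 1/CL.
1/Ccw = 1/36.2 − 1/50 = 0.007624.
Ccw = 131.16 mL/cmH2O.

131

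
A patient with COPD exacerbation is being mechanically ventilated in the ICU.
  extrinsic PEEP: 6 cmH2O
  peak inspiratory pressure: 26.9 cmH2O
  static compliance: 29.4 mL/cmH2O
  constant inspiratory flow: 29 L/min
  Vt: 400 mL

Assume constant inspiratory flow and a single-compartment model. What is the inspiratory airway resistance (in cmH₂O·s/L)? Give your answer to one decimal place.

15.1

Flow: 29 L/min ÷ 60 = 0.4833 L/s.
Equation of motion (constant flow): PIP = Vt/C + R·V̇ + PEEP.
R·V̇ = PIP − Vt/C − PEEP = 26.9 − 400/29.4 − 6 = 26.9 − 13.605 − 6 = 7.295 cmH2O.
R = 7.295 / 0.4833 = 15.094 cmH2O·s/L.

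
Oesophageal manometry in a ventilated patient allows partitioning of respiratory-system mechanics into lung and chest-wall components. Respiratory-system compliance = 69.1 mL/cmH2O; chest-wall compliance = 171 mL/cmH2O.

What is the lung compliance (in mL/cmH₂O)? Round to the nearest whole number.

116

1/CL = 1/Crs − 1/Ccw.
1/CL = 1/69.1 − 1/171 = 0.008624.
CL = 115.96 mL/cmH2O.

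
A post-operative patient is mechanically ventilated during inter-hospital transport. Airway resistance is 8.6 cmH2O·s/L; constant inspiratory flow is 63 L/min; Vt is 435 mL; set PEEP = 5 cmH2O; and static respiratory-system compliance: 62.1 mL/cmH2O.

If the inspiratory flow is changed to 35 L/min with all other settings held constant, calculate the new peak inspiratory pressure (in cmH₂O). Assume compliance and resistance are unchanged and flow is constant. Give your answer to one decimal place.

Flow: 63 L/min ÷ 60 = 1.05 L/s.
New flow: 35 L/min ÷ 60 = 0.5833 L/s.
PIP = Vt/C + R·V̇ + PEEP (constant-flow equation of motion).
Only the resistive term changes: ΔPIP = R × ΔV̇ = 8.6 × (0.5833 − 1.05) = 8.6 × -0.4667 = -4.014 cmH2O.
Original PIP = 435/62.1 + 8.6×1.05 + 5 = 21.035 cmH2O; new PIP = 21.035 + (-4.014) = 17.021 cmH2O.

17.0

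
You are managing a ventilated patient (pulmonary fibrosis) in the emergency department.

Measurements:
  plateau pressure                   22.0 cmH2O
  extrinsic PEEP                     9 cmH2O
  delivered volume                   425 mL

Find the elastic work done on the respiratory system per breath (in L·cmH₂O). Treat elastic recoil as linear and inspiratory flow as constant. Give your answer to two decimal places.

Elastic work ≈ ½ × (Pplat − PEEP) × Vt = 0.5 × (22.0 − 9) × 0.425 L = 0.5 × 13.0 × 0.425 = 2.763 L·cmH2O.

2.76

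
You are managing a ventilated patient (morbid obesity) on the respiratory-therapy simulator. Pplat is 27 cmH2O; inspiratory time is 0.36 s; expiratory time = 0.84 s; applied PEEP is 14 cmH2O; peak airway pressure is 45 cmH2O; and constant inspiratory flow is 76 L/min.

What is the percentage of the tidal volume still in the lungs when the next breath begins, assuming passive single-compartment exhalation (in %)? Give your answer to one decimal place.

Flow: 76 L/min ÷ 60 = 1.2667 L/s.
Vt = flow × Ti = 1.2667 L/s × 0.36 s × 1000 mL/L = 456.01 mL.
R = (PIP − Pplat)/V̇ = (45 − 27) / 1.2667 = 18.0/1.2667 = 14.21 cmH2O·s/L.
C = Vt/(Pplat − PEEP) = 456.01 / (27 − 14) = 456.01/13.0 = 35.078 mL/cmH2O.
τ = R × C = 14.21 × 0.03508 L/cmH2O = 0.4985 s.
Fraction remaining at end-expiration = e^(−Te/τ) = e^(−0.84/0.4985) = 0.1854 → 18.54%.

18.5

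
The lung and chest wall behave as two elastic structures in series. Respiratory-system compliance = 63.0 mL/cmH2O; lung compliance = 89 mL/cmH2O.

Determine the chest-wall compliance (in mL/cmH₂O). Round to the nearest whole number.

216

1/Ccw = 1/Crs − 1/CL.
1/Ccw = 1/63.0 − 1/89 = 0.004637.
Ccw = 215.66 mL/cmH2O.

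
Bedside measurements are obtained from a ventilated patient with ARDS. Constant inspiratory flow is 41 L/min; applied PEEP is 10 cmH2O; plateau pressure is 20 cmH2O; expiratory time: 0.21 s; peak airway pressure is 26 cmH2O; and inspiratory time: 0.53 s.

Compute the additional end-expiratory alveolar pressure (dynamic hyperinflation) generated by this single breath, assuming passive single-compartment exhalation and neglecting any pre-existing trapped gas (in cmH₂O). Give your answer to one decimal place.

Flow: 41 L/min ÷ 60 = 0.6833 L/s.
Vt = flow × Ti = 0.6833 L/s × 0.53 s × 1000 mL/L = 362.15 mL.
R = (PIP − Pplat)/V̇ = (26 − 20) / 0.6833 = 6.0/0.6833 = 8.781 cmH2O·s/L.
C = Vt/(Pplat − PEEP) = 362.15 / (20 − 10) = 362.15/10.0 = 36.215 mL/cmH2O.
τ = R × C = 8.781 × 0.03622 L/cmH2O = 0.318 s.
Fraction remaining = e^(−Te/τ) = e^(−0.21/0.318) = 0.5167; trapped volume = 362.15 × 0.5167 = 187.12 mL.
Additional alveolar pressure from trapping ≈ V_trapped / C = 187.12 / 36.215 = 5.167 cmH2O.

5.2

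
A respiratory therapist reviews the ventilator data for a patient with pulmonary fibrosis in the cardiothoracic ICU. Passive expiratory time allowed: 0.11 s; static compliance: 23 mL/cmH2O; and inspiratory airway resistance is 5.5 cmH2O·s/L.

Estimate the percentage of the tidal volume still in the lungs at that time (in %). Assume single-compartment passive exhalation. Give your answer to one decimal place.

τ = R × C = 5.5 × 23 mL/cmH2O = 5.5 × 0.023 L/cmH2O = 0.1265 s.
Passive exhalation: V(t)/V₀ = e^(−t/τ) = e^(−0.11/0.1265) = 0.4191.
Fraction remaining = 0.4191 → 41.91%.

41.9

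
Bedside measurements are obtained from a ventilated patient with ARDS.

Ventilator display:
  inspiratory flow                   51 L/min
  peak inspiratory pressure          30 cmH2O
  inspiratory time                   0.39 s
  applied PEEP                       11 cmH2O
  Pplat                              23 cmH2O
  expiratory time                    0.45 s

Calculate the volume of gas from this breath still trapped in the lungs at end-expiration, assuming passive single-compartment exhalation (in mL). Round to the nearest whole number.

Flow: 51 L/min ÷ 60 = 0.85 L/s.
Vt = flow × Ti = 0.85 L/s × 0.39 s × 1000 mL/L = 331.5 mL.
R = (PIP − Pplat)/V̇ = (30 − 23) / 0.85 = 7.0/0.85 = 8.235 cmH2O·s/L.
C = Vt/(Pplat − PEEP) = 331.5 / (23 − 11) = 331.5/12.0 = 27.625 mL/cmH2O.
τ = R × C = 8.235 × 0.02763 L/cmH2O = 0.2275 s.
Fraction remaining = e^(−Te/τ) = e^(−0.45/0.2275) = 0.1383.
Trapped volume = 331.5 × 0.1383 = 45.846 mL.

46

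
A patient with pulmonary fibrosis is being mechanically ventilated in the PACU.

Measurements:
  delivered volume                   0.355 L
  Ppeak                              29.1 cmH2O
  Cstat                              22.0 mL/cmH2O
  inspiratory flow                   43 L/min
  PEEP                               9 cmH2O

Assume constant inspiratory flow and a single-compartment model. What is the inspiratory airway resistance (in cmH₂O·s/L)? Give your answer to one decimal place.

5.5

Flow: 43 L/min ÷ 60 = 0.7167 L/s.
Equation of motion (constant flow): PIP = Vt/C + R·V̇ + PEEP.
R·V̇ = PIP − Vt/C − PEEP = 29.1 − 355/22.0 − 9 = 29.1 − 16.136 − 9 = 3.964 cmH2O.
R = 3.964 / 0.7167 = 5.531 cmH2O·s/L.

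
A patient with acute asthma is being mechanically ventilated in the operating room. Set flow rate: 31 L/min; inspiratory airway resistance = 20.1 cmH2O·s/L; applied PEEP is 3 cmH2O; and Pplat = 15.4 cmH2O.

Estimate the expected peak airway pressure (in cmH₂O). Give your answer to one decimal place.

Flow: 31 L/min ÷ 60 = 0.5167 L/s.
PIP = Pplat + Raw × flow = 15.4 + 20.1 × 0.5167 = 15.4 + 10.386 = 25.786 cmH2O.

25.8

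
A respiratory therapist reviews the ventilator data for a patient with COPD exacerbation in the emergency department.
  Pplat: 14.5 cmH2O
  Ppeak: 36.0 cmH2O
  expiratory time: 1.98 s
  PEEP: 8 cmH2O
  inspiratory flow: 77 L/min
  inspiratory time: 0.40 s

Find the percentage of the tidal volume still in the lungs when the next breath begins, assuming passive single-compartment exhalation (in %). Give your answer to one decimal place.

22.4

Flow: 77 L/min ÷ 60 = 1.2833 L/s.
Vt = flow × Ti = 1.2833 L/s × 0.40 s × 1000 mL/L = 513.32 mL.
R = (PIP − Pplat)/V̇ = (36.0 − 14.5) / 1.2833 = 21.5/1.2833 = 16.754 cmH2O·s/L.
C = Vt/(Pplat − PEEP) = 513.32 / (14.5 − 8) = 513.32/6.5 = 78.972 mL/cmH2O.
τ = R × C = 16.754 × 0.07897 L/cmH2O = 1.323 s.
Fraction remaining at end-expiration = e^(−Te/τ) = e^(−1.98/1.323) = 0.2239 → 22.39%.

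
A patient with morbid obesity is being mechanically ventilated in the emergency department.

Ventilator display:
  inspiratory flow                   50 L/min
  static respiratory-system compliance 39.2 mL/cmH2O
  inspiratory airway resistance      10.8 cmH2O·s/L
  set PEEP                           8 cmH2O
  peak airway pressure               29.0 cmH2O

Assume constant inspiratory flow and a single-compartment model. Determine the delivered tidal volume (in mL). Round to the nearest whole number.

470

Flow: 50 L/min ÷ 60 = 0.8333 L/s.
Equation of motion (constant flow): PIP = Vt/C + R·V̇ + PEEP.
Vt/C = PIP − R·V̇ − PEEP = 29.0 − 9.0 − 8 = 12.0 cmH2O.
Vt = C × 12.0 = 39.2 × 12.0 = 470.4 mL.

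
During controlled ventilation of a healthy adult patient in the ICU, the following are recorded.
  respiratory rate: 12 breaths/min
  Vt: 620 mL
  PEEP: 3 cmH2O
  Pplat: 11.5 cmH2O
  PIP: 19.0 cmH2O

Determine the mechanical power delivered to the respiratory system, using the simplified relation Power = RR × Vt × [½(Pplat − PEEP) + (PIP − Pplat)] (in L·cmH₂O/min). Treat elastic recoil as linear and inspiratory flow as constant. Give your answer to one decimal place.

Per-breath work = Vt × [½(Pplat−PEEP) + (PIP−Pplat)] = 0.620 × [0.5×8.5 + 7.5] = 0.620 × 11.75 = 7.285 L·cmH2O.
Power = 12 × 7.285 = 87.42 L·cmH2O/min.

87.4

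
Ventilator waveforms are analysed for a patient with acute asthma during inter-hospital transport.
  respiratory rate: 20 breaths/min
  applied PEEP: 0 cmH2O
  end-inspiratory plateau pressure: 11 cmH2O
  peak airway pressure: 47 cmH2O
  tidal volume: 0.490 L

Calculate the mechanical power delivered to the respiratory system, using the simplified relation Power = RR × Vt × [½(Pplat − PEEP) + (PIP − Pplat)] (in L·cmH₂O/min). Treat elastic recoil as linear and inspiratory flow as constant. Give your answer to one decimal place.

406.7

Per-breath work = Vt × [½(Pplat−PEEP) + (PIP−Pplat)] = 0.490 × [0.5×11.0 + 36.0] = 0.490 × 41.5 = 20.335 L·cmH2O.
Power = 20 × 20.335 = 406.7 L·cmH2O/min.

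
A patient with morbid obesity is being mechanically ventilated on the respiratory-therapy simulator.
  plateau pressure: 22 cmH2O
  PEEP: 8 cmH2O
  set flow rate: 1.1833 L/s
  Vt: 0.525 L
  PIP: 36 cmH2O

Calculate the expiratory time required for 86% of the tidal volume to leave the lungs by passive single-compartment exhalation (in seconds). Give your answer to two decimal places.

0.87

R = (PIP − Pplat)/V̇ = (36 − 22) / 1.1833 = 14.0/1.1833 = 11.831 cmH2O·s/L.
C = Vt/(Pplat − PEEP) = 525.0 / (22 − 8) = 525.0/14.0 = 37.5 mL/cmH2O.
τ = R × C = 11.831 × 0.0375 L/cmH2O = 0.4437 s.
t = −τ·ln(1 − 0.86) = −0.4437·ln(0.14) = 0.8724 s.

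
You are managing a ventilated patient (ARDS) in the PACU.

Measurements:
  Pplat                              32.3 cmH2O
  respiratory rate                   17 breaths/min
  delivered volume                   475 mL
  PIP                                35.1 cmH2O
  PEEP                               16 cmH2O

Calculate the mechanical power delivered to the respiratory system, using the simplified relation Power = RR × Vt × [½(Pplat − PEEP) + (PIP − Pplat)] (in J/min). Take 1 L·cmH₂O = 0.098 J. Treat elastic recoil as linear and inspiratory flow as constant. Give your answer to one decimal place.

8.7

Per-breath work = Vt × [½(Pplat−PEEP) + (PIP−Pplat)] = 0.475 × [0.5×16.3 + 2.8] = 0.475 × 10.95 = 5.201 L·cmH2O.
Power = 17 × 5.201 = 88.417 L·cmH2O/min.
× 0.098 J/(L·cmH2O) → 8.665 J/min.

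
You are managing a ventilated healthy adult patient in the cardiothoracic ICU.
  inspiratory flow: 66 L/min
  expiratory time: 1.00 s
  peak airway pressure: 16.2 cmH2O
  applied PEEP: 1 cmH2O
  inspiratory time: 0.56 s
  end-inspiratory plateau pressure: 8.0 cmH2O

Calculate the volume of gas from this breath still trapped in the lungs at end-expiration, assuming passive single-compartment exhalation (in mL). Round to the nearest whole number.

Flow: 66 L/min ÷ 60 = 1.1 L/s.
Vt = flow × Ti = 1.1 L/s × 0.56 s × 1000 mL/L = 616.0 mL.
R = (PIP − Pplat)/V̇ = (16.2 − 8.0) / 1.1 = 8.2/1.1 = 7.455 cmH2O·s/L.
C = Vt/(Pplat − PEEP) = 616.0 / (8.0 − 1) = 616.0/7.0 = 88.0 mL/cmH2O.
τ = R × C = 7.455 × 0.088 L/cmH2O = 0.656 s.
Fraction remaining = e^(−Te/τ) = e^(−1.00/0.656) = 0.2178.
Trapped volume = 616.0 × 0.2178 = 134.16 mL.

134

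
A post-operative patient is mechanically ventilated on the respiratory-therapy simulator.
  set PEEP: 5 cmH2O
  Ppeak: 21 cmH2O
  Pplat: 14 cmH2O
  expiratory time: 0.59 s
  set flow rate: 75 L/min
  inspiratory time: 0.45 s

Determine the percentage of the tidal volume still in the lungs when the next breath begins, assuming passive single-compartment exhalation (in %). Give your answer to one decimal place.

Flow: 75 L/min ÷ 60 = 1.25 L/s.
Vt = flow × Ti = 1.25 L/s × 0.45 s × 1000 mL/L = 562.5 mL.
R = (PIP − Pplat)/V̇ = (21 − 14) / 1.25 = 7.0/1.25 = 5.6 cmH2O·s/L.
C = Vt/(Pplat − PEEP) = 562.5 / (14 − 5) = 562.5/9.0 = 62.5 mL/cmH2O.
τ = R × C = 5.6 × 0.0625 L/cmH2O = 0.35 s.
Fraction remaining at end-expiration = e^(−Te/τ) = e^(−0.59/0.35) = 0.1853 → 18.53%.

18.5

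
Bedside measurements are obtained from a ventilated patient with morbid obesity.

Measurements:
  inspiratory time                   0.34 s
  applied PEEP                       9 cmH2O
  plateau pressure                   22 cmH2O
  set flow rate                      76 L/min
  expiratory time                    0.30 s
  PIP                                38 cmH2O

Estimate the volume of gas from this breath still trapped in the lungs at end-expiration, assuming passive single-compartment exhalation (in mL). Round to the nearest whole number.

210

Flow: 76 L/min ÷ 60 = 1.2667 L/s.
Vt = flow × Ti = 1.2667 L/s × 0.34 s × 1000 mL/L = 430.68 mL.
R = (PIP − Pplat)/V̇ = (38 − 22) / 1.2667 = 16.0/1.2667 = 12.631 cmH2O·s/L.
C = Vt/(Pplat − PEEP) = 430.68 / (22 − 9) = 430.68/13.0 = 33.129 mL/cmH2O.
τ = R × C = 12.631 × 0.03313 L/cmH2O = 0.4185 s.
Fraction remaining = e^(−Te/τ) = e^(−0.30/0.4185) = 0.4883.
Trapped volume = 430.68 × 0.4883 = 210.3 mL.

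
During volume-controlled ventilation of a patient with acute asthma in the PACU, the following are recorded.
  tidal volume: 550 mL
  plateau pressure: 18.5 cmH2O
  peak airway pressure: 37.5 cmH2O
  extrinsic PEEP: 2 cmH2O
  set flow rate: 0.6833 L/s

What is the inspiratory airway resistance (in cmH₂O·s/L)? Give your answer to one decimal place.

27.8

Raw = (PIP − Pplat) / flow = (37.5 − 18.5) / 0.6833 = 19.0 / 0.6833 = 27.806 cmH2O·s/L.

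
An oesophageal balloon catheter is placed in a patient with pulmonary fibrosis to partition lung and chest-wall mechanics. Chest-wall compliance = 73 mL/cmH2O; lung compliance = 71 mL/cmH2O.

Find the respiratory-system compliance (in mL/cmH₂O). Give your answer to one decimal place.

36.0

Lung and chest wall are elastances in series: 1/Crs = 1/CL + 1/Ccw.
1/Crs = 1/71 + 1/73 = 0.02778.
Crs = 35.997 mL/cmH2O.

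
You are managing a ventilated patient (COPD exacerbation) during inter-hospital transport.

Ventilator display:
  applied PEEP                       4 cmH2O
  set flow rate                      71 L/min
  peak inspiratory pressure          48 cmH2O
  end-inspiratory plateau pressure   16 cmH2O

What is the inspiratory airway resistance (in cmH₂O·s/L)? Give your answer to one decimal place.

27.0

Flow: 71 L/min ÷ 60 = 1.1833 L/s.
Raw = (PIP − Pplat) / flow = (48 − 16) / 1.1833 = 32.0 / 1.1833 = 27.043 cmH2O·s/L.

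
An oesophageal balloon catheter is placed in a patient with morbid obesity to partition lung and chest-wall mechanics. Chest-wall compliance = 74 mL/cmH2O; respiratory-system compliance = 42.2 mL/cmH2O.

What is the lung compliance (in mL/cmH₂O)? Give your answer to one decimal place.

1/CL = 1/Crs − 1/Ccw.
1/CL = 1/42.2 − 1/74 = 0.01018.
CL = 98.232 mL/cmH2O.

98.2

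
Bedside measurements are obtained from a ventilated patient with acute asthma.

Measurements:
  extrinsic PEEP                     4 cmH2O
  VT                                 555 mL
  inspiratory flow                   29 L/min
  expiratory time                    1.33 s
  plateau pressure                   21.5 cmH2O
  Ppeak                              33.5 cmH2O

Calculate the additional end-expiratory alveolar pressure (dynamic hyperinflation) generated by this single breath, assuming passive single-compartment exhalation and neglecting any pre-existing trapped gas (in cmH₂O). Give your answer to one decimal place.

3.2

Flow: 29 L/min ÷ 60 = 0.4833 L/s.
R = (PIP − Pplat)/V̇ = (33.5 − 21.5) / 0.4833 = 12.0/0.4833 = 24.829 cmH2O·s/L.
C = Vt/(Pplat − PEEP) = 555.0 / (21.5 − 4) = 555.0/17.5 = 31.714 mL/cmH2O.
τ = R × C = 24.829 × 0.03171 L/cmH2O = 0.7873 s.
Fraction remaining = e^(−Te/τ) = e^(−1.33/0.7873) = 0.1846; trapped volume = 555.0 × 0.1846 = 102.45 mL.
Additional alveolar pressure from trapping ≈ V_trapped / C = 102.45 / 31.714 = 3.23 cmH2O.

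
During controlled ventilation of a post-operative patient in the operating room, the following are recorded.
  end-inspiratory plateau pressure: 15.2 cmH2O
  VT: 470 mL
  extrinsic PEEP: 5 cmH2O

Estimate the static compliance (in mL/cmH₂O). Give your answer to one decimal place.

46.1

Cstat = Vt / (Pplat − PEEP) = 470 / (15.2 − 5) = 470 / 10.2 = 46.078 mL/cmH2O.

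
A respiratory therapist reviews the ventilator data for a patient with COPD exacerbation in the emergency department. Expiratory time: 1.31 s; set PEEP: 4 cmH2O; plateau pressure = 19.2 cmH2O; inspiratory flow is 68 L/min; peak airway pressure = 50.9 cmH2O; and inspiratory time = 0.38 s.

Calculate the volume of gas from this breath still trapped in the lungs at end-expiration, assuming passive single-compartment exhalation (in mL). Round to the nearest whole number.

Flow: 68 L/min ÷ 60 = 1.1333 L/s.
Vt = flow × Ti = 1.1333 L/s × 0.38 s × 1000 mL/L = 430.65 mL.
R = (PIP − Pplat)/V̇ = (50.9 − 19.2) / 1.1333 = 31.7/1.1333 = 27.971 cmH2O·s/L.
C = Vt/(Pplat − PEEP) = 430.65 / (19.2 − 4) = 430.65/15.2 = 28.332 mL/cmH2O.
τ = R × C = 27.971 × 0.02833 L/cmH2O = 0.7924 s.
Fraction remaining = e^(−Te/τ) = e^(−1.31/0.7924) = 0.1914.
Trapped volume = 430.65 × 0.1914 = 82.426 mL.

82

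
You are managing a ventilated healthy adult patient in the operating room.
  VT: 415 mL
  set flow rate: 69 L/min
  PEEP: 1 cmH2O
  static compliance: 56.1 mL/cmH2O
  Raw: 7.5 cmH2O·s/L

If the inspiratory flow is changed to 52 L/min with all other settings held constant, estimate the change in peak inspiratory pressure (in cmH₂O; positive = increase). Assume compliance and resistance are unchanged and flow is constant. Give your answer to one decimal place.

-2.1

Flow: 69 L/min ÷ 60 = 1.15 L/s.
New flow: 52 L/min ÷ 60 = 0.8667 L/s.
PIP = Vt/C + R·V̇ + PEEP (constant-flow equation of motion).
Only the resistive term changes: ΔPIP = R × ΔV̇ = 7.5 × (0.8667 − 1.15) = 7.5 × -0.2833 = -2.125 cmH2O.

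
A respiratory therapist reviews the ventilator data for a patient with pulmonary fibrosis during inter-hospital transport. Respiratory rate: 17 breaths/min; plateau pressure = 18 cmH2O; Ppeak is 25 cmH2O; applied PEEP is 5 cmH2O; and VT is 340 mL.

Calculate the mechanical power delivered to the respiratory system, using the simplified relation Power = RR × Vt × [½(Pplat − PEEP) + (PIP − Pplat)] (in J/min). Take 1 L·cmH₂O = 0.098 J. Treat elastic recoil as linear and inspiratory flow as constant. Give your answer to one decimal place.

7.6

Per-breath work = Vt × [½(Pplat−PEEP) + (PIP−Pplat)] = 0.340 × [0.5×13.0 + 7.0] = 0.340 × 13.5 = 4.59 L·cmH2O.
Power = 17 × 4.59 = 78.03 L·cmH2O/min.
× 0.098 J/(L·cmH2O) → 7.647 J/min.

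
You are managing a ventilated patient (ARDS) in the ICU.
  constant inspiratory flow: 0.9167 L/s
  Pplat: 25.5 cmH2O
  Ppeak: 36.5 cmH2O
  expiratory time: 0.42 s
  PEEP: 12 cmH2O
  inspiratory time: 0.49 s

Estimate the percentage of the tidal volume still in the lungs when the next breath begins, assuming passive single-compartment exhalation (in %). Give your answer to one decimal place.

Vt = flow × Ti = 0.9167 L/s × 0.49 s × 1000 mL/L = 449.18 mL.
R = (PIP − Pplat)/V̇ = (36.5 − 25.5) / 0.9167 = 11.0/0.9167 = 12.0 cmH2O·s/L.
C = Vt/(Pplat − PEEP) = 449.18 / (25.5 − 12) = 449.18/13.5 = 33.273 mL/cmH2O.
τ = R × C = 12.0 × 0.03327 L/cmH2O = 0.3992 s.
Fraction remaining at end-expiration = e^(−Te/τ) = e^(−0.42/0.3992) = 0.3492 → 34.92%.

34.9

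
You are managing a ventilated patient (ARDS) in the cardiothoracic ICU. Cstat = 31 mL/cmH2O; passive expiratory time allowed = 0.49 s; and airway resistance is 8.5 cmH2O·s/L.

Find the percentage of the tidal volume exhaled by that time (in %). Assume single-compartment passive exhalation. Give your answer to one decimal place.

τ = R × C = 8.5 × 31 mL/cmH2O = 8.5 × 0.031 L/cmH2O = 0.2635 s.
Passive exhalation: V(t)/V₀ = e^(−t/τ) = e^(−0.49/0.2635) = 0.1557.
Fraction exhaled = 1 − 0.1557 = 0.8443 → 84.43%.

84.4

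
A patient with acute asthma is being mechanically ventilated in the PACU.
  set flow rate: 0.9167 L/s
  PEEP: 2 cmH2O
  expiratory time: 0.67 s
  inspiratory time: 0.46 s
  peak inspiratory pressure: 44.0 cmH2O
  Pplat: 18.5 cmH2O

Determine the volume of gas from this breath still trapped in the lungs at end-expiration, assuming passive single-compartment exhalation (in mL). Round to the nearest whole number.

164

Vt = flow × Ti = 0.9167 L/s × 0.46 s × 1000 mL/L = 421.68 mL.
R = (PIP − Pplat)/V̇ = (44.0 − 18.5) / 0.9167 = 25.5/0.9167 = 27.817 cmH2O·s/L.
C = Vt/(Pplat − PEEP) = 421.68 / (18.5 − 2) = 421.68/16.5 = 25.556 mL/cmH2O.
τ = R × C = 27.817 × 0.02556 L/cmH2O = 0.711 s.
Fraction remaining = e^(−Te/τ) = e^(−0.67/0.711) = 0.3897.
Trapped volume = 421.68 × 0.3897 = 164.33 mL.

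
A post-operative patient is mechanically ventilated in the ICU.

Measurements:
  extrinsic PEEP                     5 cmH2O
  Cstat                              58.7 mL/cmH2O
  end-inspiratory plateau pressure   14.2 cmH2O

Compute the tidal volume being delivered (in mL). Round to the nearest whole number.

540

Vt = Cstat × (Pplat − PEEP) = 58.7 × (14.2 − 5) = 58.7 × 9.2 = 540.04 mL.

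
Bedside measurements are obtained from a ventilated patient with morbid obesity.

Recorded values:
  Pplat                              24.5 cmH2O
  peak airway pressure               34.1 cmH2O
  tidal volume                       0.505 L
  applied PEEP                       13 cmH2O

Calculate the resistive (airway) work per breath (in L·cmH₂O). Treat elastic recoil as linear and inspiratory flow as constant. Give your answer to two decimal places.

4.85

With constant inspiratory flow the resistive pressure is constant at PIP − Pplat = 34.1 − 24.5 = 9.6 cmH2O, so resistive work = 9.6 × 0.505 = 4.848 L·cmH2O.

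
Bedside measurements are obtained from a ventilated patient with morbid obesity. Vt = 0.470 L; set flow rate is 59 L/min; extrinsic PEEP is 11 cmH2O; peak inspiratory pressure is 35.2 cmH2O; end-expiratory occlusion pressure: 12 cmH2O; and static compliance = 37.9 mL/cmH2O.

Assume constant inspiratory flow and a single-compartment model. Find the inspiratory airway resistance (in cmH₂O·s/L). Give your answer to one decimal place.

Flow: 59 L/min ÷ 60 = 0.9833 L/s.
Total PEEP = 12 cmH2O (set 11 + intrinsic 1); this is the baseline alveolar pressure.
Equation of motion (constant flow): PIP = Vt/C + R·V̇ + PEEP.
R·V̇ = PIP − Vt/C − PEEP = 35.2 − 470/37.9 − 12 = 35.2 − 12.401 − 12 = 10.799 cmH2O.
R = 10.799 / 0.9833 = 10.982 cmH2O·s/L.

11.0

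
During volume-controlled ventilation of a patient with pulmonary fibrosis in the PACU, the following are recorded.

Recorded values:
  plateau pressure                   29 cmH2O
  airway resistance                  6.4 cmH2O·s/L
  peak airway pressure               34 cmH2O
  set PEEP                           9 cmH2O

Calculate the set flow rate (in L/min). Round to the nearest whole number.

47

flow = (PIP − Pplat) / Raw = (34 − 29) / 6.4 = 0.7813 L/s × 60 = 46.878 L/min.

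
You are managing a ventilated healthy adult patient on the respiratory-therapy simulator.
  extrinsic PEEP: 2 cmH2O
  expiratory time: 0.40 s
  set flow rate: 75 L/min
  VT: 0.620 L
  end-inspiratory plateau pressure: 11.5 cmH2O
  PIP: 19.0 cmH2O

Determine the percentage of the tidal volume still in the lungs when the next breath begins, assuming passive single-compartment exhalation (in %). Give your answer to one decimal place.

36.0

Flow: 75 L/min ÷ 60 = 1.25 L/s.
R = (PIP − Pplat)/V̇ = (19.0 − 11.5) / 1.25 = 7.5/1.25 = 6.0 cmH2O·s/L.
C = Vt/(Pplat − PEEP) = 620.0 / (11.5 − 2) = 620.0/9.5 = 65.263 mL/cmH2O.
τ = R × C = 6.0 × 0.06526 L/cmH2O = 0.3916 s.
Fraction remaining at end-expiration = e^(−Te/τ) = e^(−0.40/0.3916) = 0.3601 → 36.01%.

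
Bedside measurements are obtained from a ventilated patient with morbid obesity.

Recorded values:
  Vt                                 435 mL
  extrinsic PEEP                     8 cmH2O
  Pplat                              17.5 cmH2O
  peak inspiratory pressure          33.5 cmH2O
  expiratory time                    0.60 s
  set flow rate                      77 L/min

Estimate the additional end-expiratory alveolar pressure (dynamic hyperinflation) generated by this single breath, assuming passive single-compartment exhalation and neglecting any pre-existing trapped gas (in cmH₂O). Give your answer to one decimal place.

3.3

Flow: 77 L/min ÷ 60 = 1.2833 L/s.
R = (PIP − Pplat)/V̇ = (33.5 − 17.5) / 1.2833 = 16.0/1.2833 = 12.468 cmH2O·s/L.
C = Vt/(Pplat − PEEP) = 435.0 / (17.5 − 8) = 435.0/9.5 = 45.789 mL/cmH2O.
τ = R × C = 12.468 × 0.04579 L/cmH2O = 0.5709 s.
Fraction remaining = e^(−Te/τ) = e^(−0.60/0.5709) = 0.3496; trapped volume = 435.0 × 0.3496 = 152.08 mL.
Additional alveolar pressure from trapping ≈ V_trapped / C = 152.08 / 45.789 = 3.321 cmH2O.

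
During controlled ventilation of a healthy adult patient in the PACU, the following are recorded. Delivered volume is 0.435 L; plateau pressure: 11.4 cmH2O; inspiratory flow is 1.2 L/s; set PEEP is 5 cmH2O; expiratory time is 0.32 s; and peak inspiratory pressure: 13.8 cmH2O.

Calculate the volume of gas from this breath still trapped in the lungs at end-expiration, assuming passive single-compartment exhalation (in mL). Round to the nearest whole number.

41

R = (PIP − Pplat)/V̇ = (13.8 − 11.4) / 1.2 = 2.4/1.2 = 2.0 cmH2O·s/L.
C = Vt/(Pplat − PEEP) = 435.0 / (11.4 − 5) = 435.0/6.4 = 67.969 mL/cmH2O.
τ = R × C = 2.0 × 0.06797 L/cmH2O = 0.1359 s.
Fraction remaining = e^(−Te/τ) = e^(−0.32/0.1359) = 0.09492.
Trapped volume = 435.0 × 0.09492 = 41.29 mL.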